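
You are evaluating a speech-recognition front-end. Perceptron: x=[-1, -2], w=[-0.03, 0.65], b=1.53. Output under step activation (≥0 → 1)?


z = (-1)·(-0.03) + (-2)·(0.65) + 1.53
  = 0.26
step(z) = 1 (z≥0)

1


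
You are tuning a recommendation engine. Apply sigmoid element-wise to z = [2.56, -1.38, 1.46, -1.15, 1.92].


σ(2.56) = 1/(1+e^-2.56) = 0.9282
σ(-1.38) = 1/(1+e^1.38) = 0.201
σ(1.46) = 1/(1+e^-1.46) = 0.8115
σ(-1.15) = 1/(1+e^1.15) = 0.2405
σ(1.92) = 1/(1+e^-1.92) = 0.8721
result = [0.9282, 0.201, 0.8115, 0.2405, 0.8721]

[0.9282, 0.201, 0.8115, 0.2405, 0.8721]


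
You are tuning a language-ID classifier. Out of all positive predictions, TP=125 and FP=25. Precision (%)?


Precision = TP/(TP+FP)
= 125/(125+25)
= 125/150 = 83.33%

83.33%


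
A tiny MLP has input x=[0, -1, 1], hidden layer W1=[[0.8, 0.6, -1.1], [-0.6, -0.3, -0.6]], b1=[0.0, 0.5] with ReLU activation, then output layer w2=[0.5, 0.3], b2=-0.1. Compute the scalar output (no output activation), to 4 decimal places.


z1[0] = (0.8)·(0) + (0.6)·(-1) + (-1.1)·(1) + 0.0 = -1.7
z1[1] = (-0.6)·(0) + (-0.3)·(-1) + (-0.6)·(1) + 0.5 = 0.2
h = ReLU(z1) = [0.0, 0.2]
output = (0.5)·(0.0) + (0.3)·(0.2) - 0.1 = -0.04

-0.04


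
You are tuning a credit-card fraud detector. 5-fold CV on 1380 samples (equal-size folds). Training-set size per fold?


Fold size = 1380/5 = 276
Training per fold = 1380 - 276 = 1104

1104


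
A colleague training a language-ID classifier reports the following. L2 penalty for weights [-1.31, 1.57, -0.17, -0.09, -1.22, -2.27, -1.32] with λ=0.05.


‖w‖₂² = (-1.31)² + (1.57)² + (-0.17)² + (-0.09)² + (-1.22)² + (-2.27)² + (-1.32)²
     = 1.7161 + 2.4649 + 0.0289 + 0.0081 + 1.4884 + 5.1529 + 1.7424
     = 12.6017
λ·‖w‖₂² = 0.05·12.6017 = 0.630085

0.630085


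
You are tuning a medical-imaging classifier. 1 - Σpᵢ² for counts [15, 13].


Probabilities: [15/28, 13/28] ≈ [0.5357, 0.4643]
Σpᵢ² = (225 + 169)/28² = 394/784
Gini = 1 - Σpᵢ² = 1 - 394/784 = 0.4974

0.4974


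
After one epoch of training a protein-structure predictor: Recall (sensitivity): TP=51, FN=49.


Recall = TP/(TP+FN)
= 51/(51+49)
= 51/100 = 51.0%

51.0%


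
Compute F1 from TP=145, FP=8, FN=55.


Precision = 145/153 = 0.9477
Recall = 145/200 = 0.725
F1 = 2·P·R/(P+R) = 2·TP/(2·TP+FP+FN) = 290/(290+8+55) = 290/353 = 0.8215

0.8215


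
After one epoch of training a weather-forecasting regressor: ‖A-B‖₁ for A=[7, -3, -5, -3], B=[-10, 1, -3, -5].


d = |7+ 10| + |-3-1| + |-5+ 3| + |-3+ 5|
  = 17 + 4 + 2 + 2
  = 25

25


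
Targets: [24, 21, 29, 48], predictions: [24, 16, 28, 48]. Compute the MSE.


Squared errors: (24-24)²=0, (21-16)²=25, (29-28)²=1, (48-48)²=0
Sum = 26
MSE = 26/4 = 13/2

13/2


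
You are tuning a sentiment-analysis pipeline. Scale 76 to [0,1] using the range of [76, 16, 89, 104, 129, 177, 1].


min=1, max=177
(76-1)/(177-1) = 75/176 = 0.4261

0.4261


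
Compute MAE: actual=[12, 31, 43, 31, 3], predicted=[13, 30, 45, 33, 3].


Absolute errors: |12-13|=1, |31-30|=1, |43-45|=2, |31-33|=2, |3-3|=0
Sum = 6
MAE = 6/5 = 6/5

6/5


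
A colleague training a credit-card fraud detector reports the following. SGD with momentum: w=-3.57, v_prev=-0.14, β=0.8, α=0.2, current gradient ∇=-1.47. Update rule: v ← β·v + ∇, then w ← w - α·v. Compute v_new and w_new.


v_new = 0.8·-0.14 - 1.47 = -0.112 - 1.47 = -1.582
w_new = -3.57 - 0.2·-1.582 = -3.57 + 0.3164 = -3.2536

v_new=-1.582, w_new=-3.2536


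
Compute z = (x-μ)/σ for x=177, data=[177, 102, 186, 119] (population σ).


μ = 146, σ = 36.1455
z = (177 - 146)/36.1455 = 0.8576

0.8576


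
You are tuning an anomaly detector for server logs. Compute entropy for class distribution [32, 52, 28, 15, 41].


Probabilities: [32/168, 52/168, 28/168, 15/168, 41/168] ≈ [0.1905, 0.3095, 0.1667, 0.0893, 0.244]
H = -((32/168)·log₂(32/168) + (52/168)·log₂(52/168) + (28/168)·log₂(28/168) + (15/168)·log₂(15/168) + (41/168)·log₂(41/168))
  = 2.218 bits

2.218 bits


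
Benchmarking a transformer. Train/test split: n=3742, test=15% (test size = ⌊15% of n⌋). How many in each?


Test = ⌊3742·15/100⌋ = 561
Train = 3742 - 561 = 3181

Train: 3181, Test: 561


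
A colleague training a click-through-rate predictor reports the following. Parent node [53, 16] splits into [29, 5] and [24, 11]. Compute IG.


Parent = [53, 16], H_parent = 0.7813
H_left = 0.6024 (n=34), H_right = 0.8981 (n=35)
H_children = (34/69)·0.6024 + (35/69)·0.8981 = 0.7524
IG = 0.7813 - 0.7524 = 0.0289

0.0289


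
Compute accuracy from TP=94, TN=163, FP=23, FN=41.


Accuracy = (TP+TN)/(TP+TN+FP+FN)
= (94+163)/(321)
= 257/321 = 80.06%

80.06%


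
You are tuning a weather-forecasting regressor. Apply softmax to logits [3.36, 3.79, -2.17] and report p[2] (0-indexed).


Exponentials: e^3.36=28.7892, e^3.79=44.2564, e^-2.17=0.1142
Sum = 73.1598
Softmax = [0.3935, 0.6049, 0.0016]
p[2] = 0.1142/73.1598 = 0.0016

0.0016


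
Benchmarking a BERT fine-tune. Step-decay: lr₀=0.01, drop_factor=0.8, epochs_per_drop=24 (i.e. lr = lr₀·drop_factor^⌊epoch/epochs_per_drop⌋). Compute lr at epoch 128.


n_drops = ⌊128/24⌋ = 5
lr = 0.01·0.8^5 = 0.01·0.32768 = 0.0032768

0.0032768


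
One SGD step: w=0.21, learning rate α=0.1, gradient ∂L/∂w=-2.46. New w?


w_new = w - α·∇
= 0.21 - 0.1·-2.46
= 0.21 + 0.246
= 0.456

0.456


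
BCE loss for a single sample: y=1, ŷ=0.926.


BCE = -[y·ln(p) + (1-y)·ln(1-p)]
= -1·ln(0.926) - 0
= -ln(0.926) = 0.0769

0.0769


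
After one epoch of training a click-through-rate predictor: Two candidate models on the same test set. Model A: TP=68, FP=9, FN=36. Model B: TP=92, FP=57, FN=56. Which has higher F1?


Model A: P=68/77=0.8831, R=68/104=0.6538, F1=2PR/(P+R)=2TP/(2TP+FP+FN)=136/181=0.7514
Model B: P=92/149=0.6174, R=92/148=0.6216, F1=2PR/(P+R)=2TP/(2TP+FP+FN)=184/297=0.6195
0.7514 > 0.6195 → Model A

Model A


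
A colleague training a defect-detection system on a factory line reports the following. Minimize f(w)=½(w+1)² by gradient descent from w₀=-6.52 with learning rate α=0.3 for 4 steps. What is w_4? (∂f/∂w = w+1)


step 1: grad = -6.52+1 = -5.52; w = -6.52 - 0.3·(-5.52) = -4.864
step 2: grad = -4.864+1 = -3.864; w = -4.864 - 0.3·(-3.864) = -3.7048
step 3: grad = -3.7048+1 = -2.7048; w = -3.7048 - 0.3·(-2.7048) = -2.89336
step 4: grad = -2.89336+1 = -1.89336; w = -2.89336 - 0.3·(-1.89336) = -2.325352

-2.325352


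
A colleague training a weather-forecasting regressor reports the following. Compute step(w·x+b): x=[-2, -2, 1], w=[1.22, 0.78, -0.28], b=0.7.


z = (-2)·(1.22) + (-2)·(0.78) + (1)·(-0.28) + 0.7
  = -3.58
step(z) = 0 (z<0)

0


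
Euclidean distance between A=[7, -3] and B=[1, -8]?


d = √((7-1)² + (-3+ 8)²)
  = √(36 + 25)
  = √61 = 7.8102

7.8102


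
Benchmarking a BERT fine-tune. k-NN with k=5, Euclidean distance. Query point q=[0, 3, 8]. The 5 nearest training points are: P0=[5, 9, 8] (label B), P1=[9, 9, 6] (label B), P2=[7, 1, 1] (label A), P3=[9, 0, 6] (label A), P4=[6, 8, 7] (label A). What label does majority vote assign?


d(q,P0) = 7.8102  (label B)
d(q,P1) = 11.0  (label B)
d(q,P2) = 10.0995  (label A)
d(q,P3) = 9.6954  (label A)
d(q,P4) = 7.874  (label A)
Votes: A=3, B=2
Majority → A

A


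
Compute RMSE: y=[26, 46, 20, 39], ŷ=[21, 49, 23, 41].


MSE = 47/4 = 11.75
RMSE = √(47/4) = 3.4278

3.4278


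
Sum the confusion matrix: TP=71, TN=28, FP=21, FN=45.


Total = TP + TN + FP + FN
= 71 + 28 + 21 + 45
= 165
(Predicted positive: 92, predicted negative: 73)

165


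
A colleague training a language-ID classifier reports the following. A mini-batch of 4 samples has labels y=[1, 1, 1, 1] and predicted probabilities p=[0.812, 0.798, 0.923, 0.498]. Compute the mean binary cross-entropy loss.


L[0] = -ln(0.812) = 0.2083
L[1] = -ln(0.798) = 0.2256
L[2] = -ln(0.923) = 0.0801
L[3] = -ln(0.498) = 0.6972
mean = (0.2083 + 0.2256 + 0.0801 + 0.6972)/4 = 0.3028

0.3028


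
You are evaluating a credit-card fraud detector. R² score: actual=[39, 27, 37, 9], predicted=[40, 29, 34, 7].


ȳ = 28
SS_res = Σ(y-ŷ)² = 18
SS_tot = Σ(y-ȳ)² = 564
R² = 1 - SS_res/SS_tot = 1 - 0.0319 = 0.9681

0.9681


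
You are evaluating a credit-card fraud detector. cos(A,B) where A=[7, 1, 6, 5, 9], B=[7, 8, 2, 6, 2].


A·B = 7·7 + 1·8 + 6·2 + 5·6 + 9·2 = 117
‖A‖ = √192 = 13.8564, ‖B‖ = √157 = 12.53
cos = 117/(√192·√157) = 117/√30144 = 0.6739

0.6739


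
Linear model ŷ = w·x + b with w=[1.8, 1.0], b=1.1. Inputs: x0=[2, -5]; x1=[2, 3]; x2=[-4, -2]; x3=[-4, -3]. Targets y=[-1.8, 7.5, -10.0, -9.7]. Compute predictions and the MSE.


ŷ0 = (1.8)·(2) + (1.0)·(-5) + 1.1 = -0.3
ŷ1 = (1.8)·(2) + (1.0)·(3) + 1.1 = 7.7
ŷ2 = (1.8)·(-4) + (1.0)·(-2) + 1.1 = -8.1
ŷ3 = (1.8)·(-4) + (1.0)·(-3) + 1.1 = -9.1
errors² = [2.25, 0.04, 3.61, 0.36]
MSE = 6.2600/4 = 1.565

1.565


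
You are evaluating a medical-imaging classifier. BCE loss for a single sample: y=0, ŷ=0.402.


BCE = -[y·ln(p) + (1-y)·ln(1-p)]
= -0 - 1·ln(1-0.402)
= -ln(0.598) = 0.5142

0.5142


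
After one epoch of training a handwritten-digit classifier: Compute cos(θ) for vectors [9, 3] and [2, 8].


A·B = 9·2 + 3·8 = 42
‖A‖ = √90 = 9.4868, ‖B‖ = √68 = 8.2462
cos = 42/(√90·√68) = 42/√6120 = 0.5369

0.5369


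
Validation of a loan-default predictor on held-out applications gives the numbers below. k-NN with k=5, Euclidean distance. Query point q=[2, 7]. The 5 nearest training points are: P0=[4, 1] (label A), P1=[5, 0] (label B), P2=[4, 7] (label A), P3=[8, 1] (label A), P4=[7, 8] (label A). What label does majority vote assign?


d(q,P0) = 6.3246  (label A)
d(q,P1) = 7.6158  (label B)
d(q,P2) = 2.0  (label A)
d(q,P3) = 8.4853  (label A)
d(q,P4) = 5.099  (label A)
Votes: A=4, B=1
Majority → A

A


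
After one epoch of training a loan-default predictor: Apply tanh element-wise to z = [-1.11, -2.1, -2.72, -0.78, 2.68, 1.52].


tanh(-1.11) = -0.8041
tanh(-2.1) = -0.9705
tanh(-2.72) = -0.9914
tanh(-0.78) = -0.6527
tanh(2.68) = 0.9906
tanh(1.52) = 0.9087
result = [-0.8041, -0.9705, -0.9914, -0.6527, 0.9906, 0.9087]

[-0.8041, -0.9705, -0.9914, -0.6527, 0.9906, 0.9087]


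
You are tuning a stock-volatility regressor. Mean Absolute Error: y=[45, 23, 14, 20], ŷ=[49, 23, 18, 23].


Absolute errors: |45-49|=4, |23-23|=0, |14-18|=4, |20-23|=3
Sum = 11
MAE = 11/4 = 11/4

11/4


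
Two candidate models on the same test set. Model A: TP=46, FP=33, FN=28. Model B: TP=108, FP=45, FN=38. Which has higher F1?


Model A: P=46/79=0.5823, R=46/74=0.6216, F1=2PR/(P+R)=2TP/(2TP+FP+FN)=92/153=0.6013
Model B: P=108/153=0.7059, R=108/146=0.7397, F1=2PR/(P+R)=2TP/(2TP+FP+FN)=216/299=0.7224
0.6013 < 0.7224 → Model B

Model B


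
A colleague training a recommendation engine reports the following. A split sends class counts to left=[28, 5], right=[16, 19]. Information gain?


Parent = [44, 24], H_parent = 0.9367
H_left = 0.6136 (n=33), H_right = 0.9947 (n=35)
H_children = (33/68)·0.6136 + (35/68)·0.9947 = 0.8098
IG = 0.9367 - 0.8098 = 0.1269

0.1269


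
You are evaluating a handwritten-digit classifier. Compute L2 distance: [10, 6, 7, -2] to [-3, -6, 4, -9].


d = √((10+ 3)² + (6+ 6)² + (7-4)² + (-2+ 9)²)
  = √(169 + 144 + 9 + 49)
  = √371 = 19.2614

19.2614


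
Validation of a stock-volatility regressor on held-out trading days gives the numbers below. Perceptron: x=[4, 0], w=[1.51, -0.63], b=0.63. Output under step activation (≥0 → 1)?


z = (4)·(1.51) + (0)·(-0.63) + 0.63
  = 6.67
step(z) = 1 (z≥0)

1


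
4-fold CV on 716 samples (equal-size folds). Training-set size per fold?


Fold size = 716/4 = 179
Training per fold = 716 - 179 = 537

537


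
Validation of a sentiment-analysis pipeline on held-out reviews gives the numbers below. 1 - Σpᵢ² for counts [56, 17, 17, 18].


Probabilities: [56/108, 17/108, 17/108, 18/108] ≈ [0.5185, 0.1574, 0.1574, 0.1667]
Σpᵢ² = (3136 + 289 + 289 + 324)/108² = 4038/11664
Gini = 1 - Σpᵢ² = 1 - 4038/11664 = 0.6538

0.6538


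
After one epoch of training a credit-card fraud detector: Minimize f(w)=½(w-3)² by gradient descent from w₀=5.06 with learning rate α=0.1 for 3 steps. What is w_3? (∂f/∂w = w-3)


step 1: grad = 5.06-3 = 2.06; w = 5.06 - 0.1·(2.06) = 4.854
step 2: grad = 4.854-3 = 1.854; w = 4.854 - 0.1·(1.854) = 4.6686
step 3: grad = 4.6686-3 = 1.6686; w = 4.6686 - 0.1·(1.6686) = 4.50174

4.50174


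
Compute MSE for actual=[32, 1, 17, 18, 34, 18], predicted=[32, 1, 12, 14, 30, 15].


Squared errors: (32-32)²=0, (1-1)²=0, (17-12)²=25, (18-14)²=16, (34-30)²=16, (18-15)²=9
Sum = 66
MSE = 66/6 = 11

11


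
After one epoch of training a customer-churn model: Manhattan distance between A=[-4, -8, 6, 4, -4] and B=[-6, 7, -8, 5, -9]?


d = |-4+ 6| + |-8-7| + |6+ 8| + |4-5| + |-4+ 9|
  = 2 + 15 + 14 + 1 + 5
  = 37

37


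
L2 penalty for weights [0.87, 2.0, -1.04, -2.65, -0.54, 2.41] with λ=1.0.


‖w‖₂² = (0.87)² + (2.0)² + (-1.04)² + (-2.65)² + (-0.54)² + (2.41)²
     = 0.7569 + 4 + 1.0816 + 7.0225 + 0.2916 + 5.8081
     = 18.9607
λ·‖w‖₂² = 1.0·18.9607 = 18.9607

18.9607


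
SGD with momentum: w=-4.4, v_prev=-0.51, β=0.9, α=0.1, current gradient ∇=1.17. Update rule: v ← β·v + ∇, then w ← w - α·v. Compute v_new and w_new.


v_new = 0.9·-0.51 + 1.17 = -0.459 + 1.17 = 0.711
w_new = -4.4 - 0.1·0.711 = -4.4 - 0.0711 = -4.4711

v_new=0.711, w_new=-4.4711


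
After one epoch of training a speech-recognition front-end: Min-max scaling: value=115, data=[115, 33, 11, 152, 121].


min=11, max=152
(115-11)/(152-11) = 104/141 = 0.7376

0.7376


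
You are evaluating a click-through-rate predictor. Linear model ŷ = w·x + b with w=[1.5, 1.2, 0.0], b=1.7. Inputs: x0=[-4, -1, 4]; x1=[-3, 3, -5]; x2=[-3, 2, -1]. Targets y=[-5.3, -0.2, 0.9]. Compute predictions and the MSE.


ŷ0 = (1.5)·(-4) + (1.2)·(-1) + (0.0)·(4) + 1.7 = -5.5
ŷ1 = (1.5)·(-3) + (1.2)·(3) + (0.0)·(-5) + 1.7 = 0.8
ŷ2 = (1.5)·(-3) + (1.2)·(2) + (0.0)·(-1) + 1.7 = -0.4
errors² = [0.04, 1.0, 1.69]
MSE = 2.7300/3 = 0.91

0.91


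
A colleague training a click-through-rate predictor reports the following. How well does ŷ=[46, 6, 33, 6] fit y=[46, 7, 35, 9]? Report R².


ȳ = 24.25
SS_res = Σ(y-ŷ)² = 14
SS_tot = Σ(y-ȳ)² = 1118.75
R² = 1 - SS_res/SS_tot = 1 - 0.0125 = 0.9875

0.9875


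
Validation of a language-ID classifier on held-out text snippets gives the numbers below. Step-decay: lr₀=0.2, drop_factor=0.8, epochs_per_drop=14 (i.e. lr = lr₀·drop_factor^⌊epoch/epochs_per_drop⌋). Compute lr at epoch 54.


n_drops = ⌊54/14⌋ = 3
lr = 0.2·0.8^3 = 0.2·0.512 = 0.1024

0.1024


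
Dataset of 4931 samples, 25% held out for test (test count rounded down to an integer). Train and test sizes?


Test = ⌊4931·25/100⌋ = 1232
Train = 4931 - 1232 = 3699

Train: 3699, Test: 1232


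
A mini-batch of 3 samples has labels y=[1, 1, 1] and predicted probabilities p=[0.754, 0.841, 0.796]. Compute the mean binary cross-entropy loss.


L[0] = -ln(0.754) = 0.2824
L[1] = -ln(0.841) = 0.1732
L[2] = -ln(0.796) = 0.2282
mean = (0.2824 + 0.1732 + 0.2282)/3 = 0.2279

0.2279


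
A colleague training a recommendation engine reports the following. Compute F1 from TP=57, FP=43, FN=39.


Precision = 57/100 = 0.57
Recall = 57/96 = 0.5938
F1 = 2·P·R/(P+R) = 2·TP/(2·TP+FP+FN) = 114/(114+43+39) = 114/196 = 0.5816

0.5816


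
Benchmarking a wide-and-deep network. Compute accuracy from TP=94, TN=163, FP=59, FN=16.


Accuracy = (TP+TN)/(TP+TN+FP+FN)
= (94+163)/(332)
= 257/332 = 77.41%

77.41%


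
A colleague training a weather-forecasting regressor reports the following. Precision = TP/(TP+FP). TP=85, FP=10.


Precision = TP/(TP+FP)
= 85/(85+10)
= 85/95 = 89.47%

89.47%


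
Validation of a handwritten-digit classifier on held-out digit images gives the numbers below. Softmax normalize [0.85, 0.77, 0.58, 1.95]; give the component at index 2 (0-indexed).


Exponentials: e^0.85=2.3396, e^0.77=2.1598, e^0.58=1.786, e^1.95=7.0287
Sum = 13.3141
Softmax = [0.1757, 0.1622, 0.1341, 0.5279]
p[2] = 1.786/13.3141 = 0.1341

0.1341


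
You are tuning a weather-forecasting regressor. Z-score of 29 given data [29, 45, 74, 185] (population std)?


μ = 83.25, σ = 60.9195
z = (29 - 83.25)/60.9195 = -0.8905

-0.8905


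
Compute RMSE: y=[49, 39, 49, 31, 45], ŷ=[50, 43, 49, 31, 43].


MSE = 21/5 = 4.2
RMSE = √(21/5) = 2.0494

2.0494


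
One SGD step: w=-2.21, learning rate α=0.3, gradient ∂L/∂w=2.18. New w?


w_new = w - α·∇
= -2.21 - 0.3·2.18
= -2.21 - 0.654
= -2.864

-2.864


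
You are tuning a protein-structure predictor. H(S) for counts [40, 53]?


Probabilities: [40/93, 53/93] ≈ [0.4301, 0.5699]
H = -((40/93)·log₂(40/93) + (53/93)·log₂(53/93))
  = 0.9859 bits

0.9859 bits


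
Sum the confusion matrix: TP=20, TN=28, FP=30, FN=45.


Total = TP + TN + FP + FN
= 20 + 28 + 30 + 45
= 123
(Predicted positive: 50, predicted negative: 73)

123


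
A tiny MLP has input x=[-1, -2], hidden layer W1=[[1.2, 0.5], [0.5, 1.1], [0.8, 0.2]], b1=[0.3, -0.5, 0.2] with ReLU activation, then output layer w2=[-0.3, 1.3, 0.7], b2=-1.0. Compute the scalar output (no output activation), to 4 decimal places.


z1[0] = (1.2)·(-1) + (0.5)·(-2) + 0.3 = -1.9
z1[1] = (0.5)·(-1) + (1.1)·(-2) - 0.5 = -3.2
z1[2] = (0.8)·(-1) + (0.2)·(-2) + 0.2 = -1.0
h = ReLU(z1) = [0.0, 0.0, 0.0]
output = (-0.3)·(0.0) + (1.3)·(0.0) + (0.7)·(0.0) - 1.0 = -1.0

-1.0


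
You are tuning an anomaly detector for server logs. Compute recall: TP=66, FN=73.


Recall = TP/(TP+FN)
= 66/(66+73)
= 66/139 = 47.48%

47.48%


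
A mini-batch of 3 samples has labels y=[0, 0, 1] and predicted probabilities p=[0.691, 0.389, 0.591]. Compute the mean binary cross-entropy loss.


L[0] = -ln(1-0.691) = -ln(0.309) = 1.1744
L[1] = -ln(1-0.389) = -ln(0.611) = 0.4927
L[2] = -ln(0.591) = 0.5259
mean = (1.1744 + 0.4927 + 0.5259)/3 = 0.731

0.731


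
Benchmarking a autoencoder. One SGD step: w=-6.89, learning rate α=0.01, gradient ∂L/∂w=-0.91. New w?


w_new = w - α·∇
= -6.89 - 0.01·-0.91
= -6.89 + 0.0091
= -6.8809

-6.8809


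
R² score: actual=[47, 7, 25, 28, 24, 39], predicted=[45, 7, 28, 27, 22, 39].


ȳ = 28.3333
SS_res = Σ(y-ŷ)² = 18
SS_tot = Σ(y-ȳ)² = 947.33
R² = 1 - SS_res/SS_tot = 1 - 0.019 = 0.981

0.981


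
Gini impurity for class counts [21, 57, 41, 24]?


Probabilities: [21/143, 57/143, 41/143, 24/143] ≈ [0.1469, 0.3986, 0.2867, 0.1678]
Σpᵢ² = (441 + 3249 + 1681 + 576)/143² = 5947/20449
Gini = 1 - Σpᵢ² = 1 - 5947/20449 = 0.7092

0.7092


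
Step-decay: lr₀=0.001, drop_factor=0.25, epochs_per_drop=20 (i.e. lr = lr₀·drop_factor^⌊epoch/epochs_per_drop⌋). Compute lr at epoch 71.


n_drops = ⌊71/20⌋ = 3
lr = 0.001·0.25^3 = 0.001·0.015625 = 0.000015625

0.000015625


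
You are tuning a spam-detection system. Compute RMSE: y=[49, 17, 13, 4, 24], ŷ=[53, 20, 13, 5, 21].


MSE = 35/5 = 7
RMSE = √(35/5) = 2.6458

2.6458


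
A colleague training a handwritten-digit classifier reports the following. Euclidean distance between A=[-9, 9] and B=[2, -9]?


d = √((-9-2)² + (9+ 9)²)
  = √(121 + 324)
  = √445 = 21.095

21.095


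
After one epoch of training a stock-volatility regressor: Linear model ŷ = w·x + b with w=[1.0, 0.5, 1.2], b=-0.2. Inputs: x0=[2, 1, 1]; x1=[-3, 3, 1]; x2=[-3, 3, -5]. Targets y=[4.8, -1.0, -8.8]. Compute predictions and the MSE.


ŷ0 = (1.0)·(2) + (0.5)·(1) + (1.2)·(1) - 0.2 = 3.5
ŷ1 = (1.0)·(-3) + (0.5)·(3) + (1.2)·(1) - 0.2 = -0.5
ŷ2 = (1.0)·(-3) + (0.5)·(3) + (1.2)·(-5) - 0.2 = -7.7
errors² = [1.69, 0.25, 1.21]
MSE = 3.1500/3 = 1.05

1.05


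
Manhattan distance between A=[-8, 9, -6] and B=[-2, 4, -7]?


d = |-8+ 2| + |9-4| + |-6+ 7|
  = 6 + 5 + 1
  = 12

12


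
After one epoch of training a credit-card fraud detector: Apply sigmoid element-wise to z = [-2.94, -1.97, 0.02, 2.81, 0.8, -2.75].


σ(-2.94) = 1/(1+e^2.94) = 0.0502
σ(-1.97) = 1/(1+e^1.97) = 0.1224
σ(0.02) = 1/(1+e^-0.02) = 0.505
σ(2.81) = 1/(1+e^-2.81) = 0.9432
σ(0.8) = 1/(1+e^-0.8) = 0.69
σ(-2.75) = 1/(1+e^2.75) = 0.0601
result = [0.0502, 0.1224, 0.505, 0.9432, 0.69, 0.0601]

[0.0502, 0.1224, 0.505, 0.9432, 0.69, 0.0601]


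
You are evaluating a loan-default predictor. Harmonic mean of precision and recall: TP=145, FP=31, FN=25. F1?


Precision = 145/176 = 0.8239
Recall = 145/170 = 0.8529
F1 = 2·P·R/(P+R) = 2·TP/(2·TP+FP+FN) = 290/(290+31+25) = 290/346 = 0.8382

0.8382


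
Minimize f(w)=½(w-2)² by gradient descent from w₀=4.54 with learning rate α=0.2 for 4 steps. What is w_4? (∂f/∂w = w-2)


step 1: grad = 4.54-2 = 2.54; w = 4.54 - 0.2·(2.54) = 4.032
step 2: grad = 4.032-2 = 2.032; w = 4.032 - 0.2·(2.032) = 3.6256
step 3: grad = 3.6256-2 = 1.6256; w = 3.6256 - 0.2·(1.6256) = 3.30048
step 4: grad = 3.30048-2 = 1.30048; w = 3.30048 - 0.2·(1.30048) = 3.040384

3.040384


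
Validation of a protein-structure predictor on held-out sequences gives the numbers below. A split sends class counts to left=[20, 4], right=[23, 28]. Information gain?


Parent = [43, 32], H_parent = 0.9844
H_left = 0.65 (n=24), H_right = 0.9931 (n=51)
H_children = (24/75)·0.65 + (51/75)·0.9931 = 0.8833
IG = 0.9844 - 0.8833 = 0.1011

0.1011


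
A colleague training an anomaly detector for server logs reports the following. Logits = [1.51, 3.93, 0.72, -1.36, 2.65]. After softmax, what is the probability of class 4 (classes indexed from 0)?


Exponentials: e^1.51=4.5267, e^3.93=50.907, e^0.72=2.0544, e^-1.36=0.2567, e^2.65=14.154
Sum = 71.8988
Softmax = [0.063, 0.708, 0.0286, 0.0036, 0.1969]
p[4] = 14.154/71.8988 = 0.1969

0.1969


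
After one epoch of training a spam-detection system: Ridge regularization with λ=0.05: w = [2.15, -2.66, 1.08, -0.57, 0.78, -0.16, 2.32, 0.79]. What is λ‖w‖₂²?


‖w‖₂² = (2.15)² + (-2.66)² + (1.08)² + (-0.57)² + (0.78)² + (-0.16)² + (2.32)² + (0.79)²
     = 4.6225 + 7.0756 + 1.1664 + 0.3249 + 0.6084 + 0.0256 + 5.3824 + 0.6241
     = 19.8299
λ·‖w‖₂² = 0.05·19.8299 = 0.991495

0.991495


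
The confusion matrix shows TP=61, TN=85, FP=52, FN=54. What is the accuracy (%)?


Accuracy = (TP+TN)/(TP+TN+FP+FN)
= (61+85)/(252)
= 146/252 = 57.94%

57.94%


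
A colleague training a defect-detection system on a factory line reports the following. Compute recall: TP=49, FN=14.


Recall = TP/(TP+FN)
= 49/(49+14)
= 49/63 = 77.78%

77.78%


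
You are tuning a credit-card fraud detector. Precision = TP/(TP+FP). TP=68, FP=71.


Precision = TP/(TP+FP)
= 68/(68+71)
= 68/139 = 48.92%

48.92%


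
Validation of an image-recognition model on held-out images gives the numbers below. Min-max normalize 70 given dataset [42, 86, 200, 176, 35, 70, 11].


min=11, max=200
(70-11)/(200-11) = 59/189 = 0.3122

0.3122


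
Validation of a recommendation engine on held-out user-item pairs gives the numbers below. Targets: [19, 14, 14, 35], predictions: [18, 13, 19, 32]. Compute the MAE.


Absolute errors: |19-18|=1, |14-13|=1, |14-19|=5, |35-32|=3
Sum = 10
MAE = 10/4 = 5/2

5/2


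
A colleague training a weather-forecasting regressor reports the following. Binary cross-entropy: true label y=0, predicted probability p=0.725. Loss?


BCE = -[y·ln(p) + (1-y)·ln(1-p)]
= -0 - 1·ln(1-0.725)
= -ln(0.275) = 1.291

1.291


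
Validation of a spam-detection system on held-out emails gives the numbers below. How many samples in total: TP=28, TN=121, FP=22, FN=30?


Total = TP + TN + FP + FN
= 28 + 121 + 22 + 30
= 201
(Predicted positive: 50, predicted negative: 151)

201


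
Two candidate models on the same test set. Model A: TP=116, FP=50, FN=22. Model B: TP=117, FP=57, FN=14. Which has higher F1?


Model A: P=116/166=0.6988, R=116/138=0.8406, F1=2PR/(P+R)=2TP/(2TP+FP+FN)=232/304=0.7632
Model B: P=117/174=0.6724, R=117/131=0.8931, F1=2PR/(P+R)=2TP/(2TP+FP+FN)=234/305=0.7672
0.7632 < 0.7672 → Model B

Model B


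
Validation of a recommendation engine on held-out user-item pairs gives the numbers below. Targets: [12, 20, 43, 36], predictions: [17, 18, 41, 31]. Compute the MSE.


Squared errors: (12-17)²=25, (20-18)²=4, (43-41)²=4, (36-31)²=25
Sum = 58
MSE = 58/4 = 29/2

29/2


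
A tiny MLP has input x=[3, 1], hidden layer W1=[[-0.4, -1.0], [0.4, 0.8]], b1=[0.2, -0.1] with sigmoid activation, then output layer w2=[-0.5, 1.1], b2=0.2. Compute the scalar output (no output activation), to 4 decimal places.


z1[0] = (-0.4)·(3) + (-1.0)·(1) + 0.2 = -2.0
z1[1] = (0.4)·(3) + (0.8)·(1) - 0.1 = 1.9
h = sigmoid(z1) = [0.1192, 0.8699]
output = (-0.5)·(0.1192) + (1.1)·(0.8699) + 0.2 = 1.0973

1.0973


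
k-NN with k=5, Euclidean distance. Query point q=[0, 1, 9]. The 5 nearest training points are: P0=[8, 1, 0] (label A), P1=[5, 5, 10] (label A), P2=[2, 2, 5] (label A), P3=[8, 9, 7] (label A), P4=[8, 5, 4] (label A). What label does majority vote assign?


d(q,P0) = 12.0416  (label A)
d(q,P1) = 6.4807  (label A)
d(q,P2) = 4.5826  (label A)
d(q,P3) = 11.4891  (label A)
d(q,P4) = 10.247  (label A)
Votes: A=5, B=0
Majority → A

A


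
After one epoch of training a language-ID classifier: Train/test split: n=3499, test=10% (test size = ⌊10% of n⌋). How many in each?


Test = ⌊3499·10/100⌋ = 349
Train = 3499 - 349 = 3150

Train: 3150, Test: 349


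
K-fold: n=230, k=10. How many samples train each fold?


Fold size = 230/10 = 23
Training per fold = 230 - 23 = 207

207


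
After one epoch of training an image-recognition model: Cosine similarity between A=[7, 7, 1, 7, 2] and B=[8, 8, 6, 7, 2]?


A·B = 7·8 + 7·8 + 1·6 + 7·7 + 2·2 = 171
‖A‖ = √152 = 12.3288, ‖B‖ = √217 = 14.7309
cos = 171/(√152·√217) = 171/√32984 = 0.9416

0.9416


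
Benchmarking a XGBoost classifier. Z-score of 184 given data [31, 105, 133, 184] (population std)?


μ = 113.25, σ = 55.2918
z = (184 - 113.25)/55.2918 = 1.2796

1.2796


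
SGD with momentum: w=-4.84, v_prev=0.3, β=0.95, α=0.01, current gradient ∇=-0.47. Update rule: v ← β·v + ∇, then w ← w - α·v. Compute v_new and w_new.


v_new = 0.95·0.3 - 0.47 = 0.285 - 0.47 = -0.185
w_new = -4.84 - 0.01·-0.185 = -4.84 + 0.00185 = -4.83815

v_new=-0.185, w_new=-4.83815


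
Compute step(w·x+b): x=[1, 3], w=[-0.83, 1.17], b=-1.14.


z = (1)·(-0.83) + (3)·(1.17) - 1.14
  = 1.54
step(z) = 1 (z≥0)

1


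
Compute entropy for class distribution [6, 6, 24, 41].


Probabilities: [6/77, 6/77, 24/77, 41/77] ≈ [0.0779, 0.0779, 0.3117, 0.5325]
H = -((6/77)·log₂(6/77) + (6/77)·log₂(6/77) + (24/77)·log₂(24/77) + (41/77)·log₂(41/77))
  = 1.5821 bits

1.5821 bits


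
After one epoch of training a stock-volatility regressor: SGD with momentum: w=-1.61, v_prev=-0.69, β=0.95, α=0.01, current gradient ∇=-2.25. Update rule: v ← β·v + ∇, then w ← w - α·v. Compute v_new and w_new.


v_new = 0.95·-0.69 - 2.25 = -0.6555 - 2.25 = -2.9055
w_new = -1.61 - 0.01·-2.9055 = -1.61 + 0.029055 = -1.580945

v_new=-2.9055, w_new=-1.580945


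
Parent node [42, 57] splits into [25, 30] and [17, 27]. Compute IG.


Parent = [42, 57], H_parent = 0.9834
H_left = 0.994 (n=55), H_right = 0.9624 (n=44)
H_children = (55/99)·0.994 + (44/99)·0.9624 = 0.98
IG = 0.9834 - 0.98 = 0.0034

0.0034


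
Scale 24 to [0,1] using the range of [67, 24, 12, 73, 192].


min=12, max=192
(24-12)/(192-12) = 12/180 = 0.0667

0.0667


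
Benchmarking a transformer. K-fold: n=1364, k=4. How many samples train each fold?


Fold size = 1364/4 = 341
Training per fold = 1364 - 341 = 1023

1023


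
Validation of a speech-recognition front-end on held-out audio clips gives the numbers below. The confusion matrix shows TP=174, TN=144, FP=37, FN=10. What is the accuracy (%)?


Accuracy = (TP+TN)/(TP+TN+FP+FN)
= (174+144)/(365)
= 318/365 = 87.12%

87.12%


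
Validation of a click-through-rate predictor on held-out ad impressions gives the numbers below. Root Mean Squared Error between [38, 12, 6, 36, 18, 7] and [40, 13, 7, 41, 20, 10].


MSE = 44/6 = 7.3333
RMSE = √(44/6) = 2.708

2.708


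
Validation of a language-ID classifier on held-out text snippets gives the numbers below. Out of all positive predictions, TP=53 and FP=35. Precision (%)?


Precision = TP/(TP+FP)
= 53/(53+35)
= 53/88 = 60.23%

60.23%


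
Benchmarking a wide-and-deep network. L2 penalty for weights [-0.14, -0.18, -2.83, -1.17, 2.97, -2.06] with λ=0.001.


‖w‖₂² = (-0.14)² + (-0.18)² + (-2.83)² + (-1.17)² + (2.97)² + (-2.06)²
     = 0.0196 + 0.0324 + 8.0089 + 1.3689 + 8.8209 + 4.2436
     = 22.4943
λ·‖w‖₂² = 0.001·22.4943 = 0.022494

0.022494


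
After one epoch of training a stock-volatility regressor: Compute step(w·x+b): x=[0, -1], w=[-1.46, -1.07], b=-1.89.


z = (0)·(-1.46) + (-1)·(-1.07) - 1.89
  = -0.82
step(z) = 0 (z<0)

0


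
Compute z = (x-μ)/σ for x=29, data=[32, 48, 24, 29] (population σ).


μ = 33.25, σ = 8.9826
z = (29 - 33.25)/8.9826 = -0.4731

-0.4731


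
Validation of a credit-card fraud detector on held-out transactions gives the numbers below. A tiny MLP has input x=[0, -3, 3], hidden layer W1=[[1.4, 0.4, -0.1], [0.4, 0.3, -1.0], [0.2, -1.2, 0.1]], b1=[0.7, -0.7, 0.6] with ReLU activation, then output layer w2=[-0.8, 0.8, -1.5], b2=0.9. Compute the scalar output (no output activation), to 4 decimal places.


z1[0] = (1.4)·(0) + (0.4)·(-3) + (-0.1)·(3) + 0.7 = -0.8
z1[1] = (0.4)·(0) + (0.3)·(-3) + (-1.0)·(3) - 0.7 = -4.6
z1[2] = (0.2)·(0) + (-1.2)·(-3) + (0.1)·(3) + 0.6 = 4.5
h = ReLU(z1) = [0.0, 0.0, 4.5]
output = (-0.8)·(0.0) + (0.8)·(0.0) + (-1.5)·(4.5) + 0.9 = -5.85

-5.85


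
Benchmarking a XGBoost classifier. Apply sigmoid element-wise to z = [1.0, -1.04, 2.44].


σ(1.0) = 1/(1+e^-1.0) = 0.7311
σ(-1.04) = 1/(1+e^1.04) = 0.2611
σ(2.44) = 1/(1+e^-2.44) = 0.9198
result = [0.7311, 0.2611, 0.9198]

[0.7311, 0.2611, 0.9198]


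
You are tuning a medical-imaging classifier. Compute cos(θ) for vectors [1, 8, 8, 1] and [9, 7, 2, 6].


A·B = 1·9 + 8·7 + 8·2 + 1·6 = 87
‖A‖ = √130 = 11.4018, ‖B‖ = √170 = 13.0384
cos = 87/(√130·√170) = 87/√22100 = 0.5852

0.5852


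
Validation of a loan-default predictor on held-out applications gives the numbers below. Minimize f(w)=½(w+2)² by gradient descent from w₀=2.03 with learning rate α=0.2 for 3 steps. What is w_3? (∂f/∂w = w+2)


step 1: grad = 2.03+2 = 4.03; w = 2.03 - 0.2·(4.03) = 1.224
step 2: grad = 1.224+2 = 3.224; w = 1.224 - 0.2·(3.224) = 0.5792
step 3: grad = 0.5792+2 = 2.5792; w = 0.5792 - 0.2·(2.5792) = 0.06336

0.06336


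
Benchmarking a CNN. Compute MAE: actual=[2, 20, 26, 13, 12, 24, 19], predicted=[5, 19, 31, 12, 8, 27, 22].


Absolute errors: |2-5|=3, |20-19|=1, |26-31|=5, |13-12|=1, |12-8|=4, |24-27|=3, |19-22|=3
Sum = 20
MAE = 20/7 = 20/7

20/7


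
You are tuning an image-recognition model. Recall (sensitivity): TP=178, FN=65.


Recall = TP/(TP+FN)
= 178/(178+65)
= 178/243 = 73.25%

73.25%


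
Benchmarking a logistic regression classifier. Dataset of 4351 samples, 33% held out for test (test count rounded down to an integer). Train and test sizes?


Test = ⌊4351·33/100⌋ = 1435
Train = 4351 - 1435 = 2916

Train: 2916, Test: 1435


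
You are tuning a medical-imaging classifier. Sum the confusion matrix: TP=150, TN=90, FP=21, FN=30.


Total = TP + TN + FP + FN
= 150 + 90 + 21 + 30
= 291
(Predicted positive: 171, predicted negative: 120)

291


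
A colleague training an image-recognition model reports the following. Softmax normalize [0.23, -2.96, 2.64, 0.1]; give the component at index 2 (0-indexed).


Exponentials: e^0.23=1.2586, e^-2.96=0.0518, e^2.64=14.0132, e^0.1=1.1052
Sum = 16.4288
Softmax = [0.0766, 0.0032, 0.853, 0.0673]
p[2] = 14.0132/16.4288 = 0.853

0.853


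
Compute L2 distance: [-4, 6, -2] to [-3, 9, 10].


d = √((-4+ 3)² + (6-9)² + (-2-10)²)
  = √(1 + 9 + 144)
  = √154 = 12.4097

12.4097


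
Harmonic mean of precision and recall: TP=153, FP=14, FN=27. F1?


Precision = 153/167 = 0.9162
Recall = 153/180 = 0.85
F1 = 2·P·R/(P+R) = 2·TP/(2·TP+FP+FN) = 306/(306+14+27) = 306/347 = 0.8818

0.8818


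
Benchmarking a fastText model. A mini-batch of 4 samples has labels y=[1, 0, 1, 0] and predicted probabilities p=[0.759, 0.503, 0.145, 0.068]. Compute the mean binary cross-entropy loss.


L[0] = -ln(0.759) = 0.2758
L[1] = -ln(1-0.503) = -ln(0.497) = 0.6992
L[2] = -ln(0.145) = 1.931
L[3] = -ln(1-0.068) = -ln(0.932) = 0.0704
mean = (0.2758 + 0.6992 + 1.931 + 0.0704)/4 = 0.7441

0.7441


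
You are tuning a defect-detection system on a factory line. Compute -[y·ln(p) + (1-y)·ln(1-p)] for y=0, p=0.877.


BCE = -[y·ln(p) + (1-y)·ln(1-p)]
= -0 - 1·ln(1-0.877)
= -ln(0.123) = 2.0956

2.0956


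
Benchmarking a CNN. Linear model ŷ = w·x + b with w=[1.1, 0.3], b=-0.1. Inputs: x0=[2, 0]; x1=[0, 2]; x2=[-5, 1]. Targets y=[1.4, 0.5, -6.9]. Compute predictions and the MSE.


ŷ0 = (1.1)·(2) + (0.3)·(0) - 0.1 = 2.1
ŷ1 = (1.1)·(0) + (0.3)·(2) - 0.1 = 0.5
ŷ2 = (1.1)·(-5) + (0.3)·(1) - 0.1 = -5.3
errors² = [0.49, 0.0, 2.56]
MSE = 3.0500/3 = 1.0167

1.0167


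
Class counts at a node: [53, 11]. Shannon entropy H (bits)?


Probabilities: [53/64, 11/64] ≈ [0.8281, 0.1719]
H = -((53/64)·log₂(53/64) + (11/64)·log₂(11/64))
  = 0.662 bits

0.662 bits


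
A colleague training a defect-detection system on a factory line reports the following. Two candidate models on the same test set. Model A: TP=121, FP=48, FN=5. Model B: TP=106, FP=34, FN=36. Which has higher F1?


Model A: P=121/169=0.716, R=121/126=0.9603, F1=2PR/(P+R)=2TP/(2TP+FP+FN)=242/295=0.8203
Model B: P=106/140=0.7571, R=106/142=0.7465, F1=2PR/(P+R)=2TP/(2TP+FP+FN)=212/282=0.7518
0.8203 > 0.7518 → Model A

Model A


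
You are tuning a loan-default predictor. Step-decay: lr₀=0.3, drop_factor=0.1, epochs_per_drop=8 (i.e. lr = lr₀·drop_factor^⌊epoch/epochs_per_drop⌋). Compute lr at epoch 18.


n_drops = ⌊18/8⌋ = 2
lr = 0.3·0.1^2 = 0.3·0.01 = 0.003

0.003


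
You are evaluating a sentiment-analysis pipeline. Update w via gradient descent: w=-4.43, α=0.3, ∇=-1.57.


w_new = w - α·∇
= -4.43 - 0.3·-1.57
= -4.43 + 0.471
= -3.959

-3.959


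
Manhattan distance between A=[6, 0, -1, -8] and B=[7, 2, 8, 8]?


d = |6-7| + |0-2| + |-1-8| + |-8-8|
  = 1 + 2 + 9 + 16
  = 28

28


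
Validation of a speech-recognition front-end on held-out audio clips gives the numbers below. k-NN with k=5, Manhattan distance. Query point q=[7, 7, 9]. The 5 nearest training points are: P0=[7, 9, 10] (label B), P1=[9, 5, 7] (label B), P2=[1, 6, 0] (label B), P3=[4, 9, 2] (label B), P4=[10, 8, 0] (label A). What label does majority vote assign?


d(q,P0) = 3  (label B)
d(q,P1) = 6  (label B)
d(q,P2) = 16  (label B)
d(q,P3) = 12  (label B)
d(q,P4) = 13  (label A)
Votes: A=1, B=4
Majority → B

B


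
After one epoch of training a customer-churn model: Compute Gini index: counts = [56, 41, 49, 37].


Probabilities: [56/183, 41/183, 49/183, 37/183] ≈ [0.306, 0.224, 0.2678, 0.2022]
Σpᵢ² = (3136 + 1681 + 2401 + 1369)/183² = 8587/33489
Gini = 1 - Σpᵢ² = 1 - 8587/33489 = 0.7436

0.7436


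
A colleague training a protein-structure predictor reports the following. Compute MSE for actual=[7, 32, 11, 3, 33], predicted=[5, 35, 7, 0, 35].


Squared errors: (7-5)²=4, (32-35)²=9, (11-7)²=16, (3-0)²=9, (33-35)²=4
Sum = 42
MSE = 42/5 = 42/5

42/5


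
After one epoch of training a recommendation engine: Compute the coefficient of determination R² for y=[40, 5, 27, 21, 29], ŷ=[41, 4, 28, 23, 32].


ȳ = 24.4
SS_res = Σ(y-ŷ)² = 16
SS_tot = Σ(y-ȳ)² = 659.2
R² = 1 - SS_res/SS_tot = 1 - 0.0243 = 0.9757

0.9757


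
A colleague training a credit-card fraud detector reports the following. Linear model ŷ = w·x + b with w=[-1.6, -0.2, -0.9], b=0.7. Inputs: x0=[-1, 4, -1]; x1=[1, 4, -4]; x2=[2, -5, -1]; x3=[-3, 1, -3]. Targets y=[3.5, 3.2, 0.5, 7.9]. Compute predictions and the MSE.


ŷ0 = (-1.6)·(-1) + (-0.2)·(4) + (-0.9)·(-1) + 0.7 = 2.4
ŷ1 = (-1.6)·(1) + (-0.2)·(4) + (-0.9)·(-4) + 0.7 = 1.9
ŷ2 = (-1.6)·(2) + (-0.2)·(-5) + (-0.9)·(-1) + 0.7 = -0.6
ŷ3 = (-1.6)·(-3) + (-0.2)·(1) + (-0.9)·(-3) + 0.7 = 8.0
errors² = [1.21, 1.69, 1.21, 0.01]
MSE = 4.1200/4 = 1.03

1.03


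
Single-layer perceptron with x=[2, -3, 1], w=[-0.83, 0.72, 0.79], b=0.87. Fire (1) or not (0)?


z = (2)·(-0.83) + (-3)·(0.72) + (1)·(0.79) + 0.87
  = -2.16
step(z) = 0 (z<0)

0


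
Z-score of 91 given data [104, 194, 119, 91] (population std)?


μ = 127, σ = 39.9312
z = (91 - 127)/39.9312 = -0.9016

-0.9016


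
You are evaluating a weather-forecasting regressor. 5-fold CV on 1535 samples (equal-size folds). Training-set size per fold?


Fold size = 1535/5 = 307
Training per fold = 1535 - 307 = 1228

1228


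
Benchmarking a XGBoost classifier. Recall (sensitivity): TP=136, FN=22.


Recall = TP/(TP+FN)
= 136/(136+22)
= 136/158 = 86.08%

86.08%


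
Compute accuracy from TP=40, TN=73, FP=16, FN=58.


Accuracy = (TP+TN)/(TP+TN+FP+FN)
= (40+73)/(187)
= 113/187 = 60.43%

60.43%


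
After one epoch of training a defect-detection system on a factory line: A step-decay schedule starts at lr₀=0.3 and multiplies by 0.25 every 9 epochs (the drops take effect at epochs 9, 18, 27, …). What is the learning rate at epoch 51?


n_drops = ⌊51/9⌋ = 5
lr = 0.3·0.25^5 = 0.3·0.0009765625 = 0.00029296875

0.00029296875


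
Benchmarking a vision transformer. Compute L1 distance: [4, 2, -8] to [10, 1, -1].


d = |4-10| + |2-1| + |-8+ 1|
  = 6 + 1 + 7
  = 14

14


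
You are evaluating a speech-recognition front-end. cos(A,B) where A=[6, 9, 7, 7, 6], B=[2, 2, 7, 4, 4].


A·B = 6·2 + 9·2 + 7·7 + 7·4 + 6·4 = 131
‖A‖ = √251 = 15.843, ‖B‖ = √89 = 9.434
cos = 131/(√251·√89) = 131/√22339 = 0.8765

0.8765


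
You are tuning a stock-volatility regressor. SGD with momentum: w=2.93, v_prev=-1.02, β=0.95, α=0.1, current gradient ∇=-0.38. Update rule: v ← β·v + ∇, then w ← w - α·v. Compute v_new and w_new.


v_new = 0.95·-1.02 - 0.38 = -0.969 - 0.38 = -1.349
w_new = 2.93 - 0.1·-1.349 = 2.93 + 0.1349 = 3.0649

v_new=-1.349, w_new=3.0649


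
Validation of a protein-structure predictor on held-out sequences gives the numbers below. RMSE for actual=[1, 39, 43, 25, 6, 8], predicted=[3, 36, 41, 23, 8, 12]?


MSE = 41/6 = 6.8333
RMSE = √(41/6) = 2.6141

2.6141


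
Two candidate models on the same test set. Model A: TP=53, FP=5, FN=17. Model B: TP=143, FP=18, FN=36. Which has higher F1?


Model A: P=53/58=0.9138, R=53/70=0.7571, F1=2PR/(P+R)=2TP/(2TP+FP+FN)=106/128=0.8281
Model B: P=143/161=0.8882, R=143/179=0.7989, F1=2PR/(P+R)=2TP/(2TP+FP+FN)=286/340=0.8412
0.8281 < 0.8412 → Model B

Model B


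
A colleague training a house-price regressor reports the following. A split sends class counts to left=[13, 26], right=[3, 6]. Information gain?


Parent = [16, 32], H_parent = 0.9183
H_left = 0.9183 (n=39), H_right = 0.9183 (n=9)
H_children = (39/48)·0.9183 + (9/48)·0.9183 = 0.9183
IG = 0.9183 - 0.9183 = 0.0

0.0


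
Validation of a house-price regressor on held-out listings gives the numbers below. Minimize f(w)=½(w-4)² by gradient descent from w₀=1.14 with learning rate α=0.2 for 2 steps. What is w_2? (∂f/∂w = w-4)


step 1: grad = 1.14-4 = -2.86; w = 1.14 - 0.2·(-2.86) = 1.712
step 2: grad = 1.712-4 = -2.288; w = 1.712 - 0.2·(-2.288) = 2.1696

2.1696
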